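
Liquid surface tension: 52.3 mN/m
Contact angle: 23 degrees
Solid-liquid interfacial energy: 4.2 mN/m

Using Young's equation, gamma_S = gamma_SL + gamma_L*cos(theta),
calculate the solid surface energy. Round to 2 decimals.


gamma_S = 4.2 + 52.3 * cos(23)
= 52.34 mN/m

52.34


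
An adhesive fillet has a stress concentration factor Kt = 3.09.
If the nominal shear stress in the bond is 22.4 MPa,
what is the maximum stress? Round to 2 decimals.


Max stress = 22.4 * 3.09 = 69.22 MPa

69.22


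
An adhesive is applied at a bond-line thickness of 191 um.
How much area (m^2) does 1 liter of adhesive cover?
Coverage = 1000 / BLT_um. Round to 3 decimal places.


Coverage = 1000 / 191 = 5.236 m^2

5.236


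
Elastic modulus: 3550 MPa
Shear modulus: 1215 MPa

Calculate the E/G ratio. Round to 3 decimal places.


E / G = 3550 / 1215 = 2.922

2.922


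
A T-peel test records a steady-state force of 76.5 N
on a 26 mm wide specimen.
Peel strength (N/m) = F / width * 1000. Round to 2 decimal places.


Peel strength = 76.5 / 26 * 1000
= 2942.31 N/m

2942.31


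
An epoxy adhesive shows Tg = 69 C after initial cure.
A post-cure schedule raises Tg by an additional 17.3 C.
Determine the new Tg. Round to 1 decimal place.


New Tg = 69 + 17.3
= 86.3 C

86.3


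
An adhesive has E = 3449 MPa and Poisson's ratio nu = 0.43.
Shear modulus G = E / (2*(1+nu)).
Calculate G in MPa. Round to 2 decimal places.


G = 3449 / (2*(1+0.43))
= 3449 / 2.86
= 1205.94 MPa

1205.94


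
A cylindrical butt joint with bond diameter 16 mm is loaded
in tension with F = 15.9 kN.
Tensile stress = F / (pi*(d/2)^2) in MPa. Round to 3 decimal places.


Area = pi * (16/2)^2 = 201.0619 mm^2
Stress = 15.9*1000 / 201.0619
= 79.080 MPa

79.080


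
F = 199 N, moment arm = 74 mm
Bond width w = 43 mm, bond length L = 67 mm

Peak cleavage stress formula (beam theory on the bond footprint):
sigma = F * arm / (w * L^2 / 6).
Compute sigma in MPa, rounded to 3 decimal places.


sigma = (199 * 74) / (43 * 4489 / 6)
= 14726 * 6 / 193027
= 88356 / 193027
= 0.458 MPa

0.458


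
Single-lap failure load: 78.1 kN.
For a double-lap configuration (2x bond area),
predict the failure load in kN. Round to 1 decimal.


Failure load = 78.1 * 2 = 156.2 kN

156.2


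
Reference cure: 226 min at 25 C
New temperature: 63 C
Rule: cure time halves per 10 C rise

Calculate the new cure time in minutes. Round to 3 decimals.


factor = 2^((63-25)/10) = 13.9288
t_new = 226 / 13.9288 = 16.225 min

16.225


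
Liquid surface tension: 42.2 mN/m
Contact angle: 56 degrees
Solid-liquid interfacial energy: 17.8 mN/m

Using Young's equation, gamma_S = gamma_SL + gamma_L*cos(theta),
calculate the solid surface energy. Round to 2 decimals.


gamma_S = 17.8 + 42.2 * cos(56)
= 41.40 mN/m

41.40


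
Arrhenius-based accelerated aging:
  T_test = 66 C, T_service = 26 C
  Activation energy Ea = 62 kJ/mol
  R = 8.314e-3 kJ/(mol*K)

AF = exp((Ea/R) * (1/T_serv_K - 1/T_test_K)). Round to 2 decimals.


T_test_K = 339.15, T_serv_K = 299.15
AF = exp((62/8.314e-3) * (1/299.15 - 1/339.15))
= 18.92

18.92


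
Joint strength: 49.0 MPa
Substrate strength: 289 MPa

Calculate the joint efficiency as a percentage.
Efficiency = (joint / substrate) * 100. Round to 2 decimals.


Efficiency = (49.0 / 289) * 100 = 16.96%

16.96


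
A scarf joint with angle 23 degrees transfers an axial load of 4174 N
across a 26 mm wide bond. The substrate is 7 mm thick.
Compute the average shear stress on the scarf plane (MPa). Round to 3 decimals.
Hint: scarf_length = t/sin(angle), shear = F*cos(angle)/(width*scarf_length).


scarf_length = 7 / sin(23 deg) = 17.9151 mm
cos(23 deg) = 0.920505
shear stress = 4174 * 0.920505 / (26 * 17.9151)
= 8.249 MPa

8.249


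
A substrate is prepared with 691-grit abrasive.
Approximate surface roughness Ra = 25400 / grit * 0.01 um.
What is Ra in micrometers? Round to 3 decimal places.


Ra = 25400 / 691 * 0.01 = 0.368 um

0.368


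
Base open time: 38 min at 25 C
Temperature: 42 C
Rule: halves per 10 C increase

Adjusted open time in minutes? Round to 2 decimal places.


Acceleration = 2^((42-25)/10) = 3.2490
Open time = 38 / 3.2490 = 11.70 min

11.70


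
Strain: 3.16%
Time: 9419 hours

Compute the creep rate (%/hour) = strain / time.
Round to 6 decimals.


Creep rate = 3.16 / 9419
= 0.000335 %/h

0.000335


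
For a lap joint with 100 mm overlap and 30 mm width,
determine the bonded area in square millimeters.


Area = 100 * 30 = 3000 mm^2

3000


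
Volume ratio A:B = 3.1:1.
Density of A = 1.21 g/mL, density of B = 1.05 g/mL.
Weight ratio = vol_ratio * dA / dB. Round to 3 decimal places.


Wt ratio = 3.1 * 1.21 / 1.05
= 3.572

3.572


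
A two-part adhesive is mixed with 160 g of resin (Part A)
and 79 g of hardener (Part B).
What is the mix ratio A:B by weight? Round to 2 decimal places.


Mix ratio = mass_A / mass_B
= 160 / 79
= 2.03

2.03


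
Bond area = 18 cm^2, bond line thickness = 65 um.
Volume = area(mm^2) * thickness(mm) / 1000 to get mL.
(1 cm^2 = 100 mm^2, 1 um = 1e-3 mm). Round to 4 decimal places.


area_mm2 = 18 * 100 = 1800
blt_mm = 65 * 1e-3 = 0.065
vol_mm3 = 1800 * 0.065 = 117.0
vol_mL = 117.0 / 1000 = 0.1170 mL

0.1170


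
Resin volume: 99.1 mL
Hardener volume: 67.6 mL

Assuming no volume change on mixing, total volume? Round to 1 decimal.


V_total = 99.1 + 67.6 = 166.7 mL

166.7


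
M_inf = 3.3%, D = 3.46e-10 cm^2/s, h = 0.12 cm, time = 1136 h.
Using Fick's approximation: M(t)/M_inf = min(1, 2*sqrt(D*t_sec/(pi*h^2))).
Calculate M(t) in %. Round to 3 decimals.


t = 4089600 s
ratio = min(1, 2*sqrt(3.46e-10*4089600/(pi*0.0144)))
= 0.353714
M(t) = 3.3 * 0.353714 = 1.167%

1.167


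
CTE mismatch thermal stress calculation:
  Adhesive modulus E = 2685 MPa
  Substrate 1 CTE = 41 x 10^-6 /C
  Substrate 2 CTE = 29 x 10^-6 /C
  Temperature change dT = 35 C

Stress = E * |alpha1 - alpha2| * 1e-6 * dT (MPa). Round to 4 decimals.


delta_alpha = |41 - 29| = 12 x 10^-6/C
Stress = 2685 * 12e-6 * 35
= 1.1277 MPa

1.1277


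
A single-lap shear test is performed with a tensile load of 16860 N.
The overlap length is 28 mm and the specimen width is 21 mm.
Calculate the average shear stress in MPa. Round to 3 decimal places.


Shear stress = F / (overlap * width)
= 16860 / (28 * 21)
= 16860 / 588
= 28.673 MPa

28.673


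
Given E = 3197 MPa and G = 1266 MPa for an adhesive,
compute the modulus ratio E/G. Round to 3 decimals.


E/G ratio = 3197 / 1266 = 2.525

2.525


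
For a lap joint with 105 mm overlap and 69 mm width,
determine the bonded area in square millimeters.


Area = 105 * 69 = 7245 mm^2

7245


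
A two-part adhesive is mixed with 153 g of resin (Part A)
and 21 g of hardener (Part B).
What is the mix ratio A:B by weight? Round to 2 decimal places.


Mix ratio = mass_A / mass_B
= 153 / 21
= 7.29

7.29


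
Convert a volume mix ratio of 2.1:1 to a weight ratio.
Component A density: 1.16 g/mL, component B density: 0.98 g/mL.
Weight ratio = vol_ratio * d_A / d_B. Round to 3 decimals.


= 2.1 * 1.16 / 0.98 = 2.486

2.486


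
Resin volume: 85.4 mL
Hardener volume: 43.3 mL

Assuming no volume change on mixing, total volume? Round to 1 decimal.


V_total = 85.4 + 43.3 = 128.7 mL

128.7


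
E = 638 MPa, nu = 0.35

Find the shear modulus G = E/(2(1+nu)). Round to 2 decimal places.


G = 638 / (2 * 1.35)
= 236.30 MPa

236.30


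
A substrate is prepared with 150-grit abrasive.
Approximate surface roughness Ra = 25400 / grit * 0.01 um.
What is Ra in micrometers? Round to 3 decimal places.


Ra = 25400 / 150 * 0.01 = 1.693 um

1.693


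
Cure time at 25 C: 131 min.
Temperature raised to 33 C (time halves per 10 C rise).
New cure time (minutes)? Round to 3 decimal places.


Acceleration factor = 2^(8/10) = 1.7411
New time = 131 / 1.7411 = 75.240 min

75.240


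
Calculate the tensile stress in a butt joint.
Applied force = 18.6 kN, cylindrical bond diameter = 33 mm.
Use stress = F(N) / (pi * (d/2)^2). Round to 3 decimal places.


A = pi * 16.5^2 = 855.2986 mm^2
sigma = 18600.0 / 855.2986 = 21.747 MPa

21.747


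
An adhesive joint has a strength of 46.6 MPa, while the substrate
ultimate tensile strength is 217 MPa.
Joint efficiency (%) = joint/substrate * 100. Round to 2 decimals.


Efficiency = 46.6 / 217 * 100
= 21.47%

21.47


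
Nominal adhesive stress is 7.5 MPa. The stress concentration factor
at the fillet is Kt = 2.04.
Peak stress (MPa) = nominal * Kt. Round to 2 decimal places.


Peak = 7.5 * 2.04 = 15.30 MPa

15.30


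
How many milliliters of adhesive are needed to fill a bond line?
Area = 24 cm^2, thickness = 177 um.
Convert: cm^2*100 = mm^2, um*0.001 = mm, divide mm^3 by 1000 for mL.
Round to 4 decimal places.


= (24 * 100) * (177 * 0.001) / 1000
= 0.4248 mL

0.4248


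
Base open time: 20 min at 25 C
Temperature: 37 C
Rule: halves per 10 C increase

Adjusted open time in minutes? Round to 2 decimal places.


Acceleration = 2^((37-25)/10) = 2.2974
Open time = 20 / 2.2974 = 8.71 min

8.71


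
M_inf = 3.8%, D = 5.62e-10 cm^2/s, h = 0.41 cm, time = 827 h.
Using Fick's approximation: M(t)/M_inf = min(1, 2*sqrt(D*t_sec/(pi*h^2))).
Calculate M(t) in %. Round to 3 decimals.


t = 2977200 s
ratio = min(1, 2*sqrt(5.62e-10*2977200/(pi*0.1681)))
= 0.112575
M(t) = 3.8 * 0.112575 = 0.428%

0.428


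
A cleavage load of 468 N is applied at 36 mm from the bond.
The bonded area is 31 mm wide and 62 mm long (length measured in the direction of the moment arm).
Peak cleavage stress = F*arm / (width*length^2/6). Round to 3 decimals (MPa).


Moment = 468 * 36 = 16848 N*mm
Section modulus = 31 * 3844 / 6 = 119164 / 6 mm^3
Stress = 16848 / (119164 / 6) = 101088 / 119164
= 0.848 MPa

0.848


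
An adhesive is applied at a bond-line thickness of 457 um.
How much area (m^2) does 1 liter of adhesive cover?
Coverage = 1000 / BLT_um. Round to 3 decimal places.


Coverage = 1000 / 457 = 2.188 m^2

2.188


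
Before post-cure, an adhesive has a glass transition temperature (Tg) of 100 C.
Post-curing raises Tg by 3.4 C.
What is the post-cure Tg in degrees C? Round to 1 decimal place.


Tg_post = Tg_base + delta_Tg
= 100 + 3.4
= 103.4 C

103.4


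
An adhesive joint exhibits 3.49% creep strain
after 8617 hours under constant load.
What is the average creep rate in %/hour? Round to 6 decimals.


Creep rate = strain / time
= 3.49 / 8617
= 0.000405 %/h

0.000405


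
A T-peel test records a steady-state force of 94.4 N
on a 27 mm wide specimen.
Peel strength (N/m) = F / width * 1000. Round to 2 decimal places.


Peel strength = 94.4 / 27 * 1000
= 3496.30 N/m

3496.30


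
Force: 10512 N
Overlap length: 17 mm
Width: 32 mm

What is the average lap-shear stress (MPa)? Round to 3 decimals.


Average shear stress = F / (overlap * width)
= 10512 / (17 * 32)
= 19.324 MPa

19.324


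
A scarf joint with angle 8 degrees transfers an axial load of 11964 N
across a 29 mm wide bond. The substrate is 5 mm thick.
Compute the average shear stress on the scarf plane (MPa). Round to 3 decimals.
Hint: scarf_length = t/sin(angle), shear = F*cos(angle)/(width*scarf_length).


scarf_length = 5 / sin(8 deg) = 35.9265 mm
cos(8 deg) = 0.990268
shear stress = 11964 * 0.990268 / (29 * 35.9265)
= 11.371 MPa

11.371


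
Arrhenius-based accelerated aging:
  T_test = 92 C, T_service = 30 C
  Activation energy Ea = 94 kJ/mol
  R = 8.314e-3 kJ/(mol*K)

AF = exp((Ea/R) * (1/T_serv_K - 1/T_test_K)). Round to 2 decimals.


T_test_K = 365.15, T_serv_K = 303.15
AF = exp((94/8.314e-3) * (1/303.15 - 1/365.15))
= 562.61

562.61


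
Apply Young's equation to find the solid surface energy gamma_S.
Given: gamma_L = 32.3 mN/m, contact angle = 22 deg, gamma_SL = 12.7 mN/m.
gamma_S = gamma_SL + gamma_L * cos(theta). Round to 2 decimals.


theta_rad = 22 * pi/180 = 0.383972
gamma_S = 12.7 + 32.3 * cos(0.383972)
= 42.65 mN/m

42.65


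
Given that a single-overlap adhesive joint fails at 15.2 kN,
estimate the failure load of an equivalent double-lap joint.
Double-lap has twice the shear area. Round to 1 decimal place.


Double-lap factor = 2
Expected load = 15.2 * 2 = 30.4 kN

30.4


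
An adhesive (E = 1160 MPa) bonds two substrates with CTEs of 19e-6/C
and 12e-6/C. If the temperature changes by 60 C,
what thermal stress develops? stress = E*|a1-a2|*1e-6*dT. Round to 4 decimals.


Stress = 1160 * |19 - 12| * 1e-6 * 60
= 0.4872 MPa

0.4872


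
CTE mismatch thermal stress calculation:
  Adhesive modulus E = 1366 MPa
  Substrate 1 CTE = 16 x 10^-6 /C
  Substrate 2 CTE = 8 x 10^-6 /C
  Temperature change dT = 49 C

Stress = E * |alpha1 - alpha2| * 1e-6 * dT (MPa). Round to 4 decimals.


delta_alpha = |16 - 8| = 8 x 10^-6/C
Stress = 1366 * 8e-6 * 49
= 0.5355 MPa

0.5355


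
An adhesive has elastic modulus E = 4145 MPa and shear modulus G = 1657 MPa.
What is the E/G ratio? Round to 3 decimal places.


E/G = 4145 / 1657 = 2.502

2.502


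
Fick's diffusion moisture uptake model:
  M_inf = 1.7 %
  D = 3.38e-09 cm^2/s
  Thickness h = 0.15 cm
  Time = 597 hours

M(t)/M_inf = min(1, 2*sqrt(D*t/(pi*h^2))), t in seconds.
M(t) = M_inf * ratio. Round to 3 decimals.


t_sec = 597 * 3600 = 2149200
ratio = 2*sqrt(3.38e-09*2149200/(pi*0.15^2))
= min(1, 0.641151)
= 0.641151
M(t) = 1.7 * 0.641151 = 1.090 %

1.090


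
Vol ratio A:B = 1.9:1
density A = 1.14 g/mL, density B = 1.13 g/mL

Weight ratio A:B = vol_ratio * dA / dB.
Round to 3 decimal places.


Weight ratio = 1.9 * 1.14 / 1.13
= 1.917

1.917


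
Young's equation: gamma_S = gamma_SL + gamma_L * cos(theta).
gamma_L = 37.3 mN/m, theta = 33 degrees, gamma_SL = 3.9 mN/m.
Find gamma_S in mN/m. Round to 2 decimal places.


cos(33 deg) = 0.838671
gamma_S = 3.9 + 37.3 * 0.838671
= 35.18 mN/m

35.18


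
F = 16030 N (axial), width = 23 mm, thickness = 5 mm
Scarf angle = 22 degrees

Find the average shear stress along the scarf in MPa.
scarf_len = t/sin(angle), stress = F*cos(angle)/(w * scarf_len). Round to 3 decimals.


scarf_len = 5/sin(22 deg) = 13.3473
cos(22 deg) = 0.927184
stress = 16030*0.927184/(23*13.3473) = 48.415 MPa

48.415


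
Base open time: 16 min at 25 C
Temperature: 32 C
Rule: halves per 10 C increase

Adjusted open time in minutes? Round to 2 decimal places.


Acceleration = 2^((32-25)/10) = 1.6245
Open time = 16 / 1.6245 = 9.85 min

9.85


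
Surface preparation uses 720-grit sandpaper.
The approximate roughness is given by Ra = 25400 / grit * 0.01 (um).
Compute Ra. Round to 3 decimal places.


Ra = 25400 / 720 * 0.01
= 254 / 720
= 0.353 um

0.353


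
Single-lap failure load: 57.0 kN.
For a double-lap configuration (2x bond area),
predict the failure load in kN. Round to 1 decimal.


Failure load = 57.0 * 2 = 114.0 kN

114.0


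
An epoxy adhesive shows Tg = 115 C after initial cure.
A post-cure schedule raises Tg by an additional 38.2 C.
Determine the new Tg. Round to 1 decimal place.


New Tg = 115 + 38.2
= 153.2 C

153.2


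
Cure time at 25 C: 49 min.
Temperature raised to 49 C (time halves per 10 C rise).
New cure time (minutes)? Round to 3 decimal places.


Acceleration factor = 2^(24/10) = 5.2780
New time = 49 / 5.2780 = 9.284 min

9.284


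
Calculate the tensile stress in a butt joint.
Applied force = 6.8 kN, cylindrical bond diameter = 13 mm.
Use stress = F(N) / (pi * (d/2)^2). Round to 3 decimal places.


A = pi * 6.5^2 = 132.7323 mm^2
sigma = 6800.0 / 132.7323 = 51.231 MPa

51.231


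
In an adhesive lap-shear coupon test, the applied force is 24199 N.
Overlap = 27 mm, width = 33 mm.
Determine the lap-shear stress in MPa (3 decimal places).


stress = F / (overlap * width)
= 24199 / (27 * 33)
= 27.159 MPa

27.159


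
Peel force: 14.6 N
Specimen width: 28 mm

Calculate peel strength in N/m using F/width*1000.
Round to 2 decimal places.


Peel strength = 14.6 / 28 * 1000 = 521.43 N/m

521.43


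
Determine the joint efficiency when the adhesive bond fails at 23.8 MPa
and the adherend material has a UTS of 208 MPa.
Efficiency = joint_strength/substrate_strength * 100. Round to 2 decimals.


Joint efficiency = 23.8 / 208 * 100
= 11.44%

11.44


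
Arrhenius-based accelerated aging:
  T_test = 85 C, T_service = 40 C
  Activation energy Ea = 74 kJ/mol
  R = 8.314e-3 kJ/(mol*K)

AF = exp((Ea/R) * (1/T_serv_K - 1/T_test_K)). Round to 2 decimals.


T_test_K = 358.15, T_serv_K = 313.15
AF = exp((74/8.314e-3) * (1/313.15 - 1/358.15))
= 35.56

35.56


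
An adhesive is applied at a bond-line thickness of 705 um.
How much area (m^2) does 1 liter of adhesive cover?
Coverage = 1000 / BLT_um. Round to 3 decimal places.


Coverage = 1000 / 705 = 1.418 m^2

1.418


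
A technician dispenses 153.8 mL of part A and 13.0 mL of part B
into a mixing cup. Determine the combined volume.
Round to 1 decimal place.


Combined volume = 153.8 + 13.0
= 166.8 mL

166.8


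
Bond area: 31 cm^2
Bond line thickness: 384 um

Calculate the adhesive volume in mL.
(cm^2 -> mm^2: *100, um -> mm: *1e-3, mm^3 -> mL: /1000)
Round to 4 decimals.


V = 31*100 * 384*1e-3 / 1000
= 1.1904 mL

1.1904


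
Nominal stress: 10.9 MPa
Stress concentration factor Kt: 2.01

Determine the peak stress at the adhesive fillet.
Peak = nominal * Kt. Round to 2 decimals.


Peak stress = 10.9 * 2.01
= 21.91 MPa

21.91


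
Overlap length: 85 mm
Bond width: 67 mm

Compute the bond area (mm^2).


Bond area = 85 * 67 = 5695 mm^2

5695


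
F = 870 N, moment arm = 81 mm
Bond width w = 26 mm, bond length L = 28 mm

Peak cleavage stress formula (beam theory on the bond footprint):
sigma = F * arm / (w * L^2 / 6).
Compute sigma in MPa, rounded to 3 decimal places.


sigma = (870 * 81) / (26 * 784 / 6)
= 70470 * 6 / 20384
= 422820 / 20384
= 20.743 MPa

20.743


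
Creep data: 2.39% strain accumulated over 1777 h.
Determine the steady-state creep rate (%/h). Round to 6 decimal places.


Rate = 2.39 / 1777 = 0.001345 %/h

0.001345


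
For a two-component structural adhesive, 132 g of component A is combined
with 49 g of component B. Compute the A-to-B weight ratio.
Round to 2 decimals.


Weight ratio A:B = 132 / 49
= 2.69

2.69


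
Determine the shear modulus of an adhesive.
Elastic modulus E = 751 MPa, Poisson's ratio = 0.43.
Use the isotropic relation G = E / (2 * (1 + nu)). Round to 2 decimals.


G = 751 / (2*(1+0.43)) = 751 / 2.86
= 262.59 MPa

262.59


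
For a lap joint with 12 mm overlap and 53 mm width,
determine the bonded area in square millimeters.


Area = 12 * 53 = 636 mm^2

636


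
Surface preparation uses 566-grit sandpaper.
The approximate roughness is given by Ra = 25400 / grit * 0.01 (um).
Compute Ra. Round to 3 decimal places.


Ra = 25400 / 566 * 0.01
= 254 / 566
= 0.449 um

0.449


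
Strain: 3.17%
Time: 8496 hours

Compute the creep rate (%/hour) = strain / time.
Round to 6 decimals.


Creep rate = 3.17 / 8496
= 0.000373 %/h

0.000373


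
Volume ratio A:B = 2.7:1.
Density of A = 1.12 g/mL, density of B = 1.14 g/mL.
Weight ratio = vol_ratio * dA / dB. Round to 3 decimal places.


Wt ratio = 2.7 * 1.12 / 1.14
= 2.653

2.653


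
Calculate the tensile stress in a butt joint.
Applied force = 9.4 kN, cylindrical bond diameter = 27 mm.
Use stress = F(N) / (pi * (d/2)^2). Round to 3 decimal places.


A = pi * 13.5^2 = 572.5553 mm^2
sigma = 9400.0 / 572.5553 = 16.418 MPa

16.418


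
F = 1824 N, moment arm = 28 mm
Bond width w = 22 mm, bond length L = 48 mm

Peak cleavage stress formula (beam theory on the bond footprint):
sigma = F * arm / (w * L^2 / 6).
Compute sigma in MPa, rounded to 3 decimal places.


sigma = (1824 * 28) / (22 * 2304 / 6)
= 51072 * 6 / 50688
= 306432 / 50688
= 6.045 MPa

6.045


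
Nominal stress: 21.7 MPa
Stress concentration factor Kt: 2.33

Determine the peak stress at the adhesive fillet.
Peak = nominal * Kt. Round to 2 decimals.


Peak stress = 21.7 * 2.33
= 50.56 MPa

50.56


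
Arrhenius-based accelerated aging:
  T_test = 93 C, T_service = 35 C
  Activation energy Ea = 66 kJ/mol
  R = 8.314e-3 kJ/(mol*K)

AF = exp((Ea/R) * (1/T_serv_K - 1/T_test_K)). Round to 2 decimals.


T_test_K = 366.15, T_serv_K = 308.15
AF = exp((66/8.314e-3) * (1/308.15 - 1/366.15))
= 59.19

59.19


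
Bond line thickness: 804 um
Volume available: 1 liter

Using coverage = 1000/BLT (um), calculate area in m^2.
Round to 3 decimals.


1 L = 1e6 mm^3, thickness = 804 um = 0.804 mm
Area = 1e6 / 0.804 mm^2 = (1e6 / 0.804) / 1e6 m^2 = 1000 / 804 m^2
= 1.244 m^2

1.244


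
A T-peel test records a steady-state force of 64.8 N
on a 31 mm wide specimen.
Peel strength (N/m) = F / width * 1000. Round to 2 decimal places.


Peel strength = 64.8 / 31 * 1000
= 2090.32 N/m

2090.32


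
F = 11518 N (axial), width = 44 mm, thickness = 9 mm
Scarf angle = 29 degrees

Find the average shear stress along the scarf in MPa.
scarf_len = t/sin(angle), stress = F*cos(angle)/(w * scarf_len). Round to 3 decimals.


scarf_len = 9/sin(29 deg) = 18.5640
cos(29 deg) = 0.874620
stress = 11518*0.874620/(44*18.5640) = 12.333 MPa

12.333


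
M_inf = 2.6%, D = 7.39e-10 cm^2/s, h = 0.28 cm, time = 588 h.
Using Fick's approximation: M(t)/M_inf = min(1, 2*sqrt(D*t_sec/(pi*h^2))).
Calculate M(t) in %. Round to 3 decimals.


t = 2116800 s
ratio = min(1, 2*sqrt(7.39e-10*2116800/(pi*0.0784)))
= 0.159389
M(t) = 2.6 * 0.159389 = 0.414%

0.414


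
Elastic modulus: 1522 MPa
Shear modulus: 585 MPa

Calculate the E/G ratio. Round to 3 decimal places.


E / G = 1522 / 585 = 2.602

2.602


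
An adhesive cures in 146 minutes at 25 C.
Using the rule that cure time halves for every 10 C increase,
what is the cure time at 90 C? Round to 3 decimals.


Factor = 2^((90 - 25) / 10) = 90.5097
Cure time = 146 / 90.5097
= 1.613 minutes

1.613


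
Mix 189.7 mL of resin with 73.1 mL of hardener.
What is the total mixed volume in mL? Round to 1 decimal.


Total = 189.7 + 73.1 = 262.8 mL

262.8


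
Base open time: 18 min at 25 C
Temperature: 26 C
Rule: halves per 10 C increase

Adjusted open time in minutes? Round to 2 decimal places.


Acceleration = 2^((26-25)/10) = 1.0718
Open time = 18 / 1.0718 = 16.79 min

16.79


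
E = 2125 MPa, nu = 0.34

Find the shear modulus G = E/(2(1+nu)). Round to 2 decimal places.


G = 2125 / (2 * 1.34)
= 792.91 MPa

792.91


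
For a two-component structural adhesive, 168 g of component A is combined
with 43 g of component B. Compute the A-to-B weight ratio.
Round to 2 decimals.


Weight ratio A:B = 168 / 43
= 3.91

3.91


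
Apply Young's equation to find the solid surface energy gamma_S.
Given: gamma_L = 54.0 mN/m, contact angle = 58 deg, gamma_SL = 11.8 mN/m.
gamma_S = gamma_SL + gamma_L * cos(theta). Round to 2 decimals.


theta_rad = 58 * pi/180 = 1.012291
gamma_S = 11.8 + 54.0 * cos(1.012291)
= 40.42 mN/m

40.42


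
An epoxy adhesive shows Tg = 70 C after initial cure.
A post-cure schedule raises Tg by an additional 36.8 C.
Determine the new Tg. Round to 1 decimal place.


New Tg = 70 + 36.8
= 106.8 C

106.8


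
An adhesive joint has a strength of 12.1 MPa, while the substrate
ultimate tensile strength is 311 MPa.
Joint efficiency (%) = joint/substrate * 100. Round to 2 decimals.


Efficiency = 12.1 / 311 * 100
= 3.89%

3.89


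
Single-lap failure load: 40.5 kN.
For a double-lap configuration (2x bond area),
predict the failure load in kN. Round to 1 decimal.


Failure load = 40.5 * 2 = 81.0 kN

81.0


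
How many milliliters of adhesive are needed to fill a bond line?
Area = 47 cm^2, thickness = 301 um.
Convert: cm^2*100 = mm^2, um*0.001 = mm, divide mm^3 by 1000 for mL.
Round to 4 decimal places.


= (47 * 100) * (301 * 0.001) / 1000
= 1.4147 mL

1.4147


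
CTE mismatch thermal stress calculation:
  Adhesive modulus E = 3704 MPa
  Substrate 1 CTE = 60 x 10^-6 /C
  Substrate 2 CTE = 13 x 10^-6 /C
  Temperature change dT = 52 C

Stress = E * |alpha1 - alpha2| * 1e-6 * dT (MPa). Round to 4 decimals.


delta_alpha = |60 - 13| = 47 x 10^-6/C
Stress = 3704 * 47e-6 * 52
= 9.0526 MPa

9.0526


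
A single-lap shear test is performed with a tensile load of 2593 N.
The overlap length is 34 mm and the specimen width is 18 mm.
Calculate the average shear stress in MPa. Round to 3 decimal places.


Shear stress = F / (overlap * width)
= 2593 / (34 * 18)
= 2593 / 612
= 4.237 MPa

4.237


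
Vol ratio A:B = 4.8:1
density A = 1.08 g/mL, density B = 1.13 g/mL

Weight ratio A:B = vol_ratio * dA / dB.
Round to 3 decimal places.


Weight ratio = 4.8 * 1.08 / 1.13
= 4.588

4.588


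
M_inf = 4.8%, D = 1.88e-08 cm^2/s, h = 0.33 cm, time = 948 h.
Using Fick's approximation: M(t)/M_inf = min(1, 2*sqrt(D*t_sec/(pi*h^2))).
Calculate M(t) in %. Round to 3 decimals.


t = 3412800 s
ratio = min(1, 2*sqrt(1.88e-08*3412800/(pi*0.1089)))
= 0.866115
M(t) = 4.8 * 0.866115 = 4.157%

4.157


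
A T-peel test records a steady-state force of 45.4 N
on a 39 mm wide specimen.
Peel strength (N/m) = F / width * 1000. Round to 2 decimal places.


Peel strength = 45.4 / 39 * 1000
= 1164.10 N/m

1164.10


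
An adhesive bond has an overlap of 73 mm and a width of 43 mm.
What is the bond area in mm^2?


Bond area = overlap * width
= 73 * 43
= 3139 mm^2

3139


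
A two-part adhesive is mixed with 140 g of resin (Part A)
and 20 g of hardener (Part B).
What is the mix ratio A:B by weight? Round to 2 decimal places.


Mix ratio = mass_A / mass_B
= 140 / 20
= 7.00

7.00


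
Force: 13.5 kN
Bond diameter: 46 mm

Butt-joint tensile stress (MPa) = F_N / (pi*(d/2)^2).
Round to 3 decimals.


F_N = 13.5 * 1000 = 13500.0 N
A = pi*(23.0)^2 = 1661.9025 mm^2
stress = 13500.0 / 1661.9025 = 8.123 MPa

8.123


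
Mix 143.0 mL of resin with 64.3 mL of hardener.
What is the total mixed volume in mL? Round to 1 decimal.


Total = 143.0 + 64.3 = 207.3 mL

207.3


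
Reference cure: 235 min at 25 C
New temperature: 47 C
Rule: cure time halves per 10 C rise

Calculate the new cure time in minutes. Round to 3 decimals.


factor = 2^((47-25)/10) = 4.5948
t_new = 235 / 4.5948 = 51.145 min

51.145


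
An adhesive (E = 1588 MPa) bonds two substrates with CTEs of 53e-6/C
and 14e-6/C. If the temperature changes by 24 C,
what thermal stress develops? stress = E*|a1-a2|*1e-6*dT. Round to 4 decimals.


Stress = 1588 * |53 - 14| * 1e-6 * 24
= 1.4864 MPa

1.4864


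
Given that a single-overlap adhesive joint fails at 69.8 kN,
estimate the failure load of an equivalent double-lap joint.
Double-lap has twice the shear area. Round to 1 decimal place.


Double-lap factor = 2
Expected load = 69.8 * 2 = 139.6 kN

139.6


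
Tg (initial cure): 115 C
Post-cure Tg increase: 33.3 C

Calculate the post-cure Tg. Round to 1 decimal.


Post-cure Tg = 115 + 33.3 = 148.3 C

148.3


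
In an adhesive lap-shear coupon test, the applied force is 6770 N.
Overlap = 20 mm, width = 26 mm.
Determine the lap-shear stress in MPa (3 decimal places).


stress = F / (overlap * width)
= 6770 / (20 * 26)
= 13.019 MPa

13.019


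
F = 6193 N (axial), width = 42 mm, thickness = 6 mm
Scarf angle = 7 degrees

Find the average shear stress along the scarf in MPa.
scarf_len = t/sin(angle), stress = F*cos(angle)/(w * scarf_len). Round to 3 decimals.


scarf_len = 6/sin(7 deg) = 49.2331
cos(7 deg) = 0.992546
stress = 6193*0.992546/(42*49.2331) = 2.973 MPa

2.973


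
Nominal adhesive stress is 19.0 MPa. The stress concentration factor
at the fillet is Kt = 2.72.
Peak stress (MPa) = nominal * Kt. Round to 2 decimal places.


Peak = 19.0 * 2.72 = 51.68 MPa

51.68


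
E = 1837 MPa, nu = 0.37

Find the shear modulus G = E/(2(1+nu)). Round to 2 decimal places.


G = 1837 / (2 * 1.37)
= 670.44 MPa

670.44


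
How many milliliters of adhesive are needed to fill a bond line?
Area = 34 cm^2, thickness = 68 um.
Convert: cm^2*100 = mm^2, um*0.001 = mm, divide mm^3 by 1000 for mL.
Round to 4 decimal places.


= (34 * 100) * (68 * 0.001) / 1000
= 0.2312 mL

0.2312


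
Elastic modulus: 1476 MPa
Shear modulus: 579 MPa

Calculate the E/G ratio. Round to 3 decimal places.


E / G = 1476 / 579 = 2.549

2.549


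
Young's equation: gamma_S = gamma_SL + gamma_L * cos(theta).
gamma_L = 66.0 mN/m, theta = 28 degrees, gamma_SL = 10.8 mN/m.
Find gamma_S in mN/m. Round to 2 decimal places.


cos(28 deg) = 0.882948
gamma_S = 10.8 + 66.0 * 0.882948
= 69.07 mN/m

69.07


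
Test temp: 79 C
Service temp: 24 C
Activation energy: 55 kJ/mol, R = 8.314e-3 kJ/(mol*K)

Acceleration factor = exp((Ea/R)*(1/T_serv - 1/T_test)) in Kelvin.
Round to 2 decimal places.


AF = exp((55/0.008314)*(1/297.15 - 1/352.15))
= 32.36

32.36


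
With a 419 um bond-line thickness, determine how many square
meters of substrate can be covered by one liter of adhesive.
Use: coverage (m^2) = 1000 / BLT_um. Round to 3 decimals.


Coverage = 1000 / 419 = 2.387 m^2

2.387


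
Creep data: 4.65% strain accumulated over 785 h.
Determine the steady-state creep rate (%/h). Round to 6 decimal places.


Rate = 4.65 / 785 = 0.005924 %/h

0.005924


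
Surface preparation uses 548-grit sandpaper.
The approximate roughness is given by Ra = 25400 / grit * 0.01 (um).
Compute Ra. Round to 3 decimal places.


Ra = 25400 / 548 * 0.01
= 254 / 548
= 0.464 um

0.464


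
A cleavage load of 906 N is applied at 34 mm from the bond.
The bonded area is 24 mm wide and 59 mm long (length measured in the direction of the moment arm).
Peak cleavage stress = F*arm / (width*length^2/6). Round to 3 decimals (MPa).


Moment = 906 * 34 = 30804 N*mm
Section modulus = 24 * 3481 / 6 = 83544 / 6 mm^3
Stress = 30804 / (83544 / 6) = 184824 / 83544
= 2.212 MPa

2.212


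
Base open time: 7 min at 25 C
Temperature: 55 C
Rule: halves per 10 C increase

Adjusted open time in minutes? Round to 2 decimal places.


Acceleration = 2^((55-25)/10) = 8.0000
Open time = 7 / 8.0000 = 0.88 min

0.88


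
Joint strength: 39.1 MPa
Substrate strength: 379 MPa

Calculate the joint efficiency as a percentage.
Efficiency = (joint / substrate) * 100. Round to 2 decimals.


Efficiency = (39.1 / 379) * 100 = 10.32%

10.32


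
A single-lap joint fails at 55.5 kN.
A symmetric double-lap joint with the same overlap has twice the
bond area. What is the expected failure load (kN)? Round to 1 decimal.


Double-lap load = 2 * 55.5 = 111.0 kN

111.0


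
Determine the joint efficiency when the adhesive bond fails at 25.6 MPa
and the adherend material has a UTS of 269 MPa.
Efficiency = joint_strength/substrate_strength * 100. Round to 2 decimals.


Joint efficiency = 25.6 / 269 * 100
= 9.52%

9.52


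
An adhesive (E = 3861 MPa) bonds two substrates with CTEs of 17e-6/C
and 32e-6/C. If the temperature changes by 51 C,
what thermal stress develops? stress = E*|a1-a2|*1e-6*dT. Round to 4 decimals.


Stress = 3861 * |17 - 32| * 1e-6 * 51
= 2.9537 MPa

2.9537


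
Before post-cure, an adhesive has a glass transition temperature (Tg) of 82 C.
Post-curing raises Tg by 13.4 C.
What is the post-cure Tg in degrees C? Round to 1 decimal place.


Tg_post = Tg_base + delta_Tg
= 82 + 13.4
= 95.4 C

95.4


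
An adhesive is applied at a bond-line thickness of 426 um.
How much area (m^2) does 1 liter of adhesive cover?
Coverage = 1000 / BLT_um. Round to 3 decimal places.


Coverage = 1000 / 426 = 2.347 m^2

2.347


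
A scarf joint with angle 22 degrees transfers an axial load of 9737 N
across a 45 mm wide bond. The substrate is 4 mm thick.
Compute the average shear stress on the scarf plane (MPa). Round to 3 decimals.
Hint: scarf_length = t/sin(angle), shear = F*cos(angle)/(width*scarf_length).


scarf_length = 4 / sin(22 deg) = 10.6779 mm
cos(22 deg) = 0.927184
shear stress = 9737 * 0.927184 / (45 * 10.6779)
= 18.789 MPa

18.789


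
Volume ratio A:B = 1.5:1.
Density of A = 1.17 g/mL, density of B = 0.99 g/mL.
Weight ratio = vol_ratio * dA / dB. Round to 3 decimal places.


Wt ratio = 1.5 * 1.17 / 0.99
= 1.773

1.773


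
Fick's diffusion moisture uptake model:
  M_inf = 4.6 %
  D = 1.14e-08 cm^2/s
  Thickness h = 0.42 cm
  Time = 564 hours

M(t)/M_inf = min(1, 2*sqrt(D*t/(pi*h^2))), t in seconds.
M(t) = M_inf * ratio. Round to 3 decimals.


t_sec = 564 * 3600 = 2030400
ratio = 2*sqrt(1.14e-08*2030400/(pi*0.42^2))
= min(1, 0.408742)
= 0.408742
M(t) = 4.6 * 0.408742 = 1.880 %

1.880


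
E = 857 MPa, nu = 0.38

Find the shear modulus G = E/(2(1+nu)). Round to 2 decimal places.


G = 857 / (2 * 1.38)
= 310.51 MPa

310.51


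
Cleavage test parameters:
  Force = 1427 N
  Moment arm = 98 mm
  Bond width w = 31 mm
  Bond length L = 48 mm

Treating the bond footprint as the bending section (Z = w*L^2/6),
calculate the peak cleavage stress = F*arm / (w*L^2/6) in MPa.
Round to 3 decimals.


M = 1427 * 98 = 139846 N*mm
Z = 31 * 48^2 / 6 = 71424 / 6 mm^3
sigma = M / Z = 6 * 139846 / 71424 = 839076 / 71424
= 11.748 MPa

11.748


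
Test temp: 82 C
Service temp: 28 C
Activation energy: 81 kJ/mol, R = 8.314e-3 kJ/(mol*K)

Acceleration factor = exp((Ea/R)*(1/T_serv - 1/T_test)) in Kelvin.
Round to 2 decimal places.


AF = exp((81/0.008314)*(1/301.15 - 1/355.15))
= 136.86

136.86


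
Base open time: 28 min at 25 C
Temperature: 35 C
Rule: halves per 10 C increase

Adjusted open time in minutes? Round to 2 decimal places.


Acceleration = 2^((35-25)/10) = 2.0000
Open time = 28 / 2.0000 = 14.00 min

14.00


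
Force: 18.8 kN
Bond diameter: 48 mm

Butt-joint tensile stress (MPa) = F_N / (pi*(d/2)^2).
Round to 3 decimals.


F_N = 18.8 * 1000 = 18800.0 N
A = pi*(24.0)^2 = 1809.5574 mm^2
stress = 18800.0 / 1809.5574 = 10.389 MPa

10.389


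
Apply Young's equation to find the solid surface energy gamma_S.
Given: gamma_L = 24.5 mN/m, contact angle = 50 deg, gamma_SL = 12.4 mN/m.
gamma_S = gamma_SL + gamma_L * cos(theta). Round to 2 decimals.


theta_rad = 50 * pi/180 = 0.872665
gamma_S = 12.4 + 24.5 * cos(0.872665)
= 28.15 mN/m

28.15


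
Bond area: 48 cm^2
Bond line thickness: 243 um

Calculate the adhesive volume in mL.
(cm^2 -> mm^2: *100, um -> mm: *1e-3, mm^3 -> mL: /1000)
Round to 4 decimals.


V = 48*100 * 243*1e-3 / 1000
= 1.1664 mL

1.1664


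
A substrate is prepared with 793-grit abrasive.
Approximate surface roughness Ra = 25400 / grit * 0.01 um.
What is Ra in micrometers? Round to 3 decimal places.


Ra = 25400 / 793 * 0.01 = 0.320 um

0.320


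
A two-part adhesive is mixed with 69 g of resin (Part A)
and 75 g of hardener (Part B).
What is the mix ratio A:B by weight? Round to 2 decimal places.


Mix ratio = mass_A / mass_B
= 69 / 75
= 0.92

0.92


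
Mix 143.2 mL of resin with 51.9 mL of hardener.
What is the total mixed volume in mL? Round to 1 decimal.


Total = 143.2 + 51.9 = 195.1 mL

195.1


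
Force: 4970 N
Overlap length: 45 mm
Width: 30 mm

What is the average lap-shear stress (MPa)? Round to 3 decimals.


Average shear stress = F / (overlap * width)
= 4970 / (45 * 30)
= 3.681 MPa

3.681


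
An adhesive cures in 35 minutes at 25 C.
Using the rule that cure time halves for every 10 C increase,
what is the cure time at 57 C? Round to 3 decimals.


Factor = 2^((57 - 25) / 10) = 9.1896
Cure time = 35 / 9.1896
= 3.809 minutes

3.809


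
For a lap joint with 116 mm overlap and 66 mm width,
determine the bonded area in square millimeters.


Area = 116 * 66 = 7656 mm^2

7656


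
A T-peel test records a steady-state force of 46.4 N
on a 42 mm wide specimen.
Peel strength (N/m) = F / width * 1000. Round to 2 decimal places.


Peel strength = 46.4 / 42 * 1000
= 1104.76 N/m

1104.76


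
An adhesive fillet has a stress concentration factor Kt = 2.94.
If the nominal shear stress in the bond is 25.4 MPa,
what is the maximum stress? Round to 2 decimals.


Max stress = 25.4 * 2.94 = 74.68 MPa

74.68


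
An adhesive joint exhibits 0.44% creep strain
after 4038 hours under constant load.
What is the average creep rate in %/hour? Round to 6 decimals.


Creep rate = strain / time
= 0.44 / 4038
= 0.000109 %/h

0.000109


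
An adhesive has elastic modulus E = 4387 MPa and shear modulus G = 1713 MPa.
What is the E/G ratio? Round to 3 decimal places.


E/G = 4387 / 1713 = 2.561

2.561


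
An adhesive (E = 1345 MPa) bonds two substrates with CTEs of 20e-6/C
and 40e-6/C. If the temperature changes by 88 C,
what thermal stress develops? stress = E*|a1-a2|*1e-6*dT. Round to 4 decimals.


Stress = 1345 * |20 - 40| * 1e-6 * 88
= 2.3672 MPa

2.3672


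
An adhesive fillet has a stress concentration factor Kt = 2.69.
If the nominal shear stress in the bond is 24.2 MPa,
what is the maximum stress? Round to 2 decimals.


Max stress = 24.2 * 2.69 = 65.10 MPa

65.10


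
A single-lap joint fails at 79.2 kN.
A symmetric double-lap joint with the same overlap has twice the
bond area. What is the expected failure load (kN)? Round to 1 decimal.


Double-lap load = 2 * 79.2 = 158.4 kN

158.4


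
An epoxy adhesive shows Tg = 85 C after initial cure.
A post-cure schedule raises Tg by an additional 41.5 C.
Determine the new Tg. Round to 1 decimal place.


New Tg = 85 + 41.5
= 126.5 C

126.5


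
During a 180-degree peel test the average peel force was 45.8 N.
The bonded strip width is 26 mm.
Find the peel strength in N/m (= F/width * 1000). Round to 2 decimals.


Peel strength = F/width * 1000
= 45.8 / 26 * 1000
= 1761.54 N/m

1761.54


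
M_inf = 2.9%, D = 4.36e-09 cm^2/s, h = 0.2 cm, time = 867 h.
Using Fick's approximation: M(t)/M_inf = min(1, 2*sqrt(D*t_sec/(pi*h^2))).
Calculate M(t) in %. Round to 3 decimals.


t = 3121200 s
ratio = min(1, 2*sqrt(4.36e-09*3121200/(pi*0.0400)))
= 0.658156
M(t) = 2.9 * 0.658156 = 1.909%

1.909


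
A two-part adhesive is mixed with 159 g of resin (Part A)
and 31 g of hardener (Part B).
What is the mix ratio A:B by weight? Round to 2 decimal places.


Mix ratio = mass_A / mass_B
= 159 / 31
= 5.13

5.13


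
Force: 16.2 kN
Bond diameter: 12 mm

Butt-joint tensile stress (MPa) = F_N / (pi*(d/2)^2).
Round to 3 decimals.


F_N = 16.2 * 1000 = 16200.0 N
A = pi*(6.0)^2 = 113.0973 mm^2
stress = 16200.0 / 113.0973 = 143.239 MPa

143.239


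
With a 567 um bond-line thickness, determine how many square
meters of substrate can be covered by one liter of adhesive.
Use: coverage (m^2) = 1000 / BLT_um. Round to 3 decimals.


Coverage = 1000 / 567 = 1.764 m^2

1.764


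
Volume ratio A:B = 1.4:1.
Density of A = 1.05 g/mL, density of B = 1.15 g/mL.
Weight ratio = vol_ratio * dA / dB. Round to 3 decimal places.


Wt ratio = 1.4 * 1.05 / 1.15
= 1.278

1.278


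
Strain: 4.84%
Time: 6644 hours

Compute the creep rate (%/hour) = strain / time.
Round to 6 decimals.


Creep rate = 4.84 / 6644
= 0.000728 %/h

0.000728


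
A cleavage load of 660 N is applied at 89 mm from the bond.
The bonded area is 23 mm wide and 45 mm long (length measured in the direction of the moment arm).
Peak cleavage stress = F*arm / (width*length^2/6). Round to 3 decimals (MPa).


Moment = 660 * 89 = 58740 N*mm
Section modulus = 23 * 2025 / 6 = 46575 / 6 mm^3
Stress = 58740 / (46575 / 6) = 352440 / 46575
= 7.567 MPa

7.567


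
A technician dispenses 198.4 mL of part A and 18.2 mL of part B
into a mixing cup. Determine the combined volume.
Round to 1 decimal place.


Combined volume = 198.4 + 18.2
= 216.6 mL

216.6


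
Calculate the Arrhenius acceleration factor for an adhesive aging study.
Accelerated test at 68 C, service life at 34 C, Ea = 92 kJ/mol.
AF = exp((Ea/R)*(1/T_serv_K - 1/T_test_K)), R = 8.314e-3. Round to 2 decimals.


T_test = 341.15 K, T_serv = 307.15 K
Ea/R = 92 / 0.008314 = 11065.67
AF = exp(11065.67 * (1/307.15 - 1/341.15))
= 36.25

36.25
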